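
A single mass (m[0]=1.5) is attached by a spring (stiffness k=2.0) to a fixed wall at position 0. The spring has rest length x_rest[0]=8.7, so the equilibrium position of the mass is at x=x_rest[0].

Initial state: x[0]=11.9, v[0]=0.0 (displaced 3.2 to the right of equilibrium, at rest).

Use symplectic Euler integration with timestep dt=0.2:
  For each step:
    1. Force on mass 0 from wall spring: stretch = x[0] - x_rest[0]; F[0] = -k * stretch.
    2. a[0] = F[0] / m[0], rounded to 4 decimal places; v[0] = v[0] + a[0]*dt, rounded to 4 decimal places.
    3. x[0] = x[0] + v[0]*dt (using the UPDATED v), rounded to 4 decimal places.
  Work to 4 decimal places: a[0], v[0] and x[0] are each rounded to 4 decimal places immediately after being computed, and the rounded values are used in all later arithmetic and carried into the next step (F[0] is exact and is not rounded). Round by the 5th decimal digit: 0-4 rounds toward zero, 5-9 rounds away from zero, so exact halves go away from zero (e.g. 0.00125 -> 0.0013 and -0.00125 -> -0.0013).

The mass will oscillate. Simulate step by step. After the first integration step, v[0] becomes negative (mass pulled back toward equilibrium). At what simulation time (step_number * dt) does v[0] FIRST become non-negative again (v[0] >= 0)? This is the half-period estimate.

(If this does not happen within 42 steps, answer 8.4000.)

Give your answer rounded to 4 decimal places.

Step 0: x=[11.9000] v=[0.0000]
Step 1: x=[11.7293] v=[-0.8533]
Step 2: x=[11.3971] v=[-1.6611]
Step 3: x=[10.9210] v=[-2.3803]
Step 4: x=[10.3265] v=[-2.9726]
Step 5: x=[9.6452] v=[-3.4063]
Step 6: x=[8.9135] v=[-3.6584]
Step 7: x=[8.1704] v=[-3.7153]
Step 8: x=[7.4556] v=[-3.5741]
Step 9: x=[6.8071] v=[-3.2423]
Step 10: x=[6.2596] v=[-2.7375]
Step 11: x=[5.8423] v=[-2.0867]
Step 12: x=[5.5774] v=[-1.3246]
Step 13: x=[5.4790] v=[-0.4919]
Step 14: x=[5.5524] v=[0.3670]
First v>=0 after going negative at step 14, time=2.8000

Answer: 2.8000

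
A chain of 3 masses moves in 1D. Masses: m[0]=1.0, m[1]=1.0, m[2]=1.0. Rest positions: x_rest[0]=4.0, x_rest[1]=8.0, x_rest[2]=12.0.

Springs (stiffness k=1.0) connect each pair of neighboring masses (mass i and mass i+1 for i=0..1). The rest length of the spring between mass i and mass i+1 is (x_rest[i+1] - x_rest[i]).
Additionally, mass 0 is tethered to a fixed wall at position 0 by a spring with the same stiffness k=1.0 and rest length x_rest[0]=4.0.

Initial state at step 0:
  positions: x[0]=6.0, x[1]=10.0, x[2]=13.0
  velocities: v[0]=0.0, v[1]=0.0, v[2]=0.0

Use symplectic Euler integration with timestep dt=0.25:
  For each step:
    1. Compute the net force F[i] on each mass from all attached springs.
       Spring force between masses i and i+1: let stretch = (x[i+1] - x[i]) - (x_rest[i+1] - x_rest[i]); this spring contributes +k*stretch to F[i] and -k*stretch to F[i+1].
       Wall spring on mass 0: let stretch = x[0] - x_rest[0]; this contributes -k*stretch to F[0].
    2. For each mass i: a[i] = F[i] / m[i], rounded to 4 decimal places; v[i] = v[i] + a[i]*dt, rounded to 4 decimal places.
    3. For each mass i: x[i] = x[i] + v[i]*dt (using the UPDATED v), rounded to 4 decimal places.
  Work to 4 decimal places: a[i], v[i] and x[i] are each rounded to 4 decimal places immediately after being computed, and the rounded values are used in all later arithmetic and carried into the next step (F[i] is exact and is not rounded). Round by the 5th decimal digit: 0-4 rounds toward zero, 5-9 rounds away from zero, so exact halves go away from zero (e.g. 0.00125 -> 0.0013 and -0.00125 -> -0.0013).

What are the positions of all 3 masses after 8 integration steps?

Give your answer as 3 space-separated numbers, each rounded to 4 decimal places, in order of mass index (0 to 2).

Answer: 3.4603 8.4589 13.9189

Derivation:
Step 0: x=[6.0000 10.0000 13.0000] v=[0.0000 0.0000 0.0000]
Step 1: x=[5.8750 9.9375 13.0625] v=[-0.5000 -0.2500 0.2500]
Step 2: x=[5.6367 9.8164 13.1797] v=[-0.9531 -0.4844 0.4688]
Step 3: x=[5.3074 9.6443 13.3367] v=[-1.3174 -0.6885 0.6280]
Step 4: x=[4.9174 9.4319 13.5129] v=[-1.5600 -0.8496 0.7049]
Step 5: x=[4.5022 9.1924 13.6841] v=[-1.6607 -0.9580 0.6847]
Step 6: x=[4.0988 8.9405 13.8246] v=[-1.6137 -1.0076 0.5618]
Step 7: x=[3.7418 8.6913 13.9098] v=[-1.4280 -0.9970 0.3408]
Step 8: x=[3.4603 8.4589 13.9189] v=[-1.1261 -0.9298 0.0362]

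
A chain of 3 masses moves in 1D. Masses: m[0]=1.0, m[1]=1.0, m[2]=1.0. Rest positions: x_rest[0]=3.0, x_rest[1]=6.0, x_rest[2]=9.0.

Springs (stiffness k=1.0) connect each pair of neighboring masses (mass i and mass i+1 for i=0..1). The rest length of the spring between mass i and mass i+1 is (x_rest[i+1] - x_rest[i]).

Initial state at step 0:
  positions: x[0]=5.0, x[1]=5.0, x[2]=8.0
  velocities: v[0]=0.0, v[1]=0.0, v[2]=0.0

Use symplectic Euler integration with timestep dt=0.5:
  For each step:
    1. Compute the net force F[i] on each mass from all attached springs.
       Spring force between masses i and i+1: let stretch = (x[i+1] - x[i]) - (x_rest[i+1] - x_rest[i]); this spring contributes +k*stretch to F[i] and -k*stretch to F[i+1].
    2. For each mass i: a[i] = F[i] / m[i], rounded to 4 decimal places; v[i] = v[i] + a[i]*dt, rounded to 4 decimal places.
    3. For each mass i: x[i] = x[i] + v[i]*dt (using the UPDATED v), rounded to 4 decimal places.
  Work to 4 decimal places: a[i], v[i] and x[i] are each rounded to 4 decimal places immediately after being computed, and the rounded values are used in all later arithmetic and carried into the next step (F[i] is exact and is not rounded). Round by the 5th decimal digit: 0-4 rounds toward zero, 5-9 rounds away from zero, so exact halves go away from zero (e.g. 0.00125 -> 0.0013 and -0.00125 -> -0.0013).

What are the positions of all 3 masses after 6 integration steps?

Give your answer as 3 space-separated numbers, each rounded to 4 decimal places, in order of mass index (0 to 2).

Step 0: x=[5.0000 5.0000 8.0000] v=[0.0000 0.0000 0.0000]
Step 1: x=[4.2500 5.7500 8.0000] v=[-1.5000 1.5000 0.0000]
Step 2: x=[3.1250 6.6875 8.1875] v=[-2.2500 1.8750 0.3750]
Step 3: x=[2.1406 7.1094 8.7500] v=[-1.9688 0.8438 1.1250]
Step 4: x=[1.6484 6.6993 9.6524] v=[-0.9844 -0.8203 1.8047]
Step 5: x=[1.6690 5.7647 10.5665] v=[0.0411 -1.8692 1.8282]
Step 6: x=[1.9635 5.0066 11.0302] v=[0.5890 -1.5162 0.9273]

Answer: 1.9635 5.0066 11.0302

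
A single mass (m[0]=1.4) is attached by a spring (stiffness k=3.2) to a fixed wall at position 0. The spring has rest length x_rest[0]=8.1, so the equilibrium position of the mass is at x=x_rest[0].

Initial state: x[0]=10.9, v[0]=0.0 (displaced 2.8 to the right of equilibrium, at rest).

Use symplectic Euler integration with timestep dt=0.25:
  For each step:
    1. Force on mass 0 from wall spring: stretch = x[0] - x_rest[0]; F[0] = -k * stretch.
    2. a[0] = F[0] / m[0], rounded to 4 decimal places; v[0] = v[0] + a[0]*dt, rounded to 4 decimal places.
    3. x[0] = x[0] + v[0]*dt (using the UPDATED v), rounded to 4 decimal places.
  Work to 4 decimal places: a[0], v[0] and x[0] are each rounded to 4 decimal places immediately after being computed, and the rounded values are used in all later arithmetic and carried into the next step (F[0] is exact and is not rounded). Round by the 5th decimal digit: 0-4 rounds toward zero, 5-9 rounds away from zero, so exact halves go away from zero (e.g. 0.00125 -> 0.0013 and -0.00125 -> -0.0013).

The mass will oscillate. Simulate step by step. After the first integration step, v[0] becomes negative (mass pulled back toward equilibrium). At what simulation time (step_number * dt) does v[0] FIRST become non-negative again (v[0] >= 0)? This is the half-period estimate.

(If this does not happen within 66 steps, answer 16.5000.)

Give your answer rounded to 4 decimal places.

Answer: 2.2500

Derivation:
Step 0: x=[10.9000] v=[0.0000]
Step 1: x=[10.5000] v=[-1.6000]
Step 2: x=[9.7572] v=[-2.9714]
Step 3: x=[8.7776] v=[-3.9184]
Step 4: x=[7.7012] v=[-4.3056]
Step 5: x=[6.6818] v=[-4.0777]
Step 6: x=[5.8650] v=[-3.2673]
Step 7: x=[5.3675] v=[-1.9902]
Step 8: x=[5.2603] v=[-0.4288]
Step 9: x=[5.5588] v=[1.1939]
First v>=0 after going negative at step 9, time=2.2500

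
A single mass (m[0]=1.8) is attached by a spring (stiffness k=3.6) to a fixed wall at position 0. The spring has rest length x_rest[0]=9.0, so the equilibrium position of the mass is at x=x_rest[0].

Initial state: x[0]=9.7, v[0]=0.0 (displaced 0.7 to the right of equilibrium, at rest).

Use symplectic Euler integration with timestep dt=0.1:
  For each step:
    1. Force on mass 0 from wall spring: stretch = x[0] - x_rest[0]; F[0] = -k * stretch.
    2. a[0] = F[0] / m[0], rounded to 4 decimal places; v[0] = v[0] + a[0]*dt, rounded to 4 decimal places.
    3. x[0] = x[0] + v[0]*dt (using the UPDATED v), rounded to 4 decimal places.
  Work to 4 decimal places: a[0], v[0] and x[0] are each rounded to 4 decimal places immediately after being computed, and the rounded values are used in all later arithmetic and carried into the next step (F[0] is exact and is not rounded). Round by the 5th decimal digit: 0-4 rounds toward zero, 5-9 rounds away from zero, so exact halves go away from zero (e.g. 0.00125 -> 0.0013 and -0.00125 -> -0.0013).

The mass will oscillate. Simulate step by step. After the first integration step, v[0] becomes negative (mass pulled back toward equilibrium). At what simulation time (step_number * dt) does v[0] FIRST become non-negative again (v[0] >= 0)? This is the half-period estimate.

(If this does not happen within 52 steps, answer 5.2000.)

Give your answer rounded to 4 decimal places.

Answer: 2.3000

Derivation:
Step 0: x=[9.7000] v=[0.0000]
Step 1: x=[9.6860] v=[-0.1400]
Step 2: x=[9.6583] v=[-0.2772]
Step 3: x=[9.6174] v=[-0.4089]
Step 4: x=[9.5642] v=[-0.5324]
Step 5: x=[9.4997] v=[-0.6452]
Step 6: x=[9.4252] v=[-0.7451]
Step 7: x=[9.3422] v=[-0.8301]
Step 8: x=[9.2524] v=[-0.8985]
Step 9: x=[9.1575] v=[-0.9490]
Step 10: x=[9.0595] v=[-0.9805]
Step 11: x=[8.9603] v=[-0.9924]
Step 12: x=[8.8619] v=[-0.9845]
Step 13: x=[8.7662] v=[-0.9569]
Step 14: x=[8.6752] v=[-0.9101]
Step 15: x=[8.5907] v=[-0.8451]
Step 16: x=[8.5144] v=[-0.7632]
Step 17: x=[8.4478] v=[-0.6661]
Step 18: x=[8.3922] v=[-0.5557]
Step 19: x=[8.3488] v=[-0.4341]
Step 20: x=[8.3184] v=[-0.3039]
Step 21: x=[8.3016] v=[-0.1676]
Step 22: x=[8.2988] v=[-0.0279]
Step 23: x=[8.3100] v=[0.1123]
First v>=0 after going negative at step 23, time=2.3000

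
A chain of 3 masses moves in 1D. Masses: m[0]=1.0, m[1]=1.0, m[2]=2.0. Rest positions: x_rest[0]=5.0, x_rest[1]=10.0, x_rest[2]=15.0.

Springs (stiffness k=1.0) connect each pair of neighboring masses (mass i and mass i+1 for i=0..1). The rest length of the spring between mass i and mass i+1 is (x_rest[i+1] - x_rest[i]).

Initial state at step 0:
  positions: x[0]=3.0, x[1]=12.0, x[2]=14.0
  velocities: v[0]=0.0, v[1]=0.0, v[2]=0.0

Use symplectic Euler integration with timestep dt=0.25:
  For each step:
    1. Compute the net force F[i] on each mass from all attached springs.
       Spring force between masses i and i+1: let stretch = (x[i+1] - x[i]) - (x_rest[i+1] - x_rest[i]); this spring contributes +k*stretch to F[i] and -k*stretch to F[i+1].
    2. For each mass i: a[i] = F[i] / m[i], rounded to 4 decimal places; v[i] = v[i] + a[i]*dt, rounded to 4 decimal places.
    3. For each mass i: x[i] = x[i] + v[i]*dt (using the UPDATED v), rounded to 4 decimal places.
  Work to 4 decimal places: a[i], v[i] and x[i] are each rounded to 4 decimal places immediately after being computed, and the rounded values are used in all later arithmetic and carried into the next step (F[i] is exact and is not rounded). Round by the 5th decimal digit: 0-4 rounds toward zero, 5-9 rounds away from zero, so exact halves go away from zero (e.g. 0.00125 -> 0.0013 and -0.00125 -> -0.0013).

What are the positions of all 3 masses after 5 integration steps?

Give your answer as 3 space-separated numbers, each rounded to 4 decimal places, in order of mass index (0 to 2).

Step 0: x=[3.0000 12.0000 14.0000] v=[0.0000 0.0000 0.0000]
Step 1: x=[3.2500 11.5625 14.0938] v=[1.0000 -1.7500 0.3750]
Step 2: x=[3.7070 10.7637 14.2647] v=[1.8281 -3.1953 0.6836]
Step 3: x=[4.2926 9.7427 14.4825] v=[2.3423 -4.0842 0.8710]
Step 4: x=[4.9063 8.6773 14.7084] v=[2.4548 -4.2618 0.9035]
Step 5: x=[5.4432 7.7531 14.9021] v=[2.1476 -3.6968 0.7746]

Answer: 5.4432 7.7531 14.9021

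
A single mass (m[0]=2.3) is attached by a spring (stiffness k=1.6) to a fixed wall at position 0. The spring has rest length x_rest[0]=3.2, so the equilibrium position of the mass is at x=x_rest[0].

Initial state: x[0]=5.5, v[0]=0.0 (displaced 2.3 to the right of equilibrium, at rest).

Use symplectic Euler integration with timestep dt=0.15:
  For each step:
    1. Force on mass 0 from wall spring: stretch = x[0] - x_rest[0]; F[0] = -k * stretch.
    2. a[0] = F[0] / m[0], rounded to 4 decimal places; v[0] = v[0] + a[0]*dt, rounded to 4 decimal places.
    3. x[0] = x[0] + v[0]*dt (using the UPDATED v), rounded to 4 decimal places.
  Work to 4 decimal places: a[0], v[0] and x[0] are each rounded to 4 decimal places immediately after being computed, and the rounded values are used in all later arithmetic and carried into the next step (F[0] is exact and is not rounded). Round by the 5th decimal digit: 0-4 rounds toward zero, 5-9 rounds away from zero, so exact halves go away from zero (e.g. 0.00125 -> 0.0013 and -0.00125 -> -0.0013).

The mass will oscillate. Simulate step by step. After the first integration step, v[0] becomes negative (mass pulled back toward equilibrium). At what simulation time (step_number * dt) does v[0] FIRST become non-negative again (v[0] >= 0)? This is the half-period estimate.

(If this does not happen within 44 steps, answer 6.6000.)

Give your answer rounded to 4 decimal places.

Answer: 3.9000

Derivation:
Step 0: x=[5.5000] v=[0.0000]
Step 1: x=[5.4640] v=[-0.2400]
Step 2: x=[5.3926] v=[-0.4763]
Step 3: x=[5.2868] v=[-0.7051]
Step 4: x=[5.1484] v=[-0.9229]
Step 5: x=[4.9795] v=[-1.1262]
Step 6: x=[4.7827] v=[-1.3119]
Step 7: x=[4.5611] v=[-1.4771]
Step 8: x=[4.3182] v=[-1.6191]
Step 9: x=[4.0578] v=[-1.7358]
Step 10: x=[3.7840] v=[-1.8253]
Step 11: x=[3.5011] v=[-1.8862]
Step 12: x=[3.2135] v=[-1.9176]
Step 13: x=[2.9257] v=[-1.9190]
Step 14: x=[2.6421] v=[-1.8904]
Step 15: x=[2.3673] v=[-1.8322]
Step 16: x=[2.1055] v=[-1.7453]
Step 17: x=[1.8608] v=[-1.6311]
Step 18: x=[1.6371] v=[-1.4914]
Step 19: x=[1.4379] v=[-1.3283]
Step 20: x=[1.2662] v=[-1.1444]
Step 21: x=[1.1248] v=[-0.9426]
Step 22: x=[1.0159] v=[-0.7261]
Step 23: x=[0.9412] v=[-0.4982]
Step 24: x=[0.9018] v=[-0.2625]
Step 25: x=[0.8984] v=[-0.0227]
Step 26: x=[0.9310] v=[0.2175]
First v>=0 after going negative at step 26, time=3.9000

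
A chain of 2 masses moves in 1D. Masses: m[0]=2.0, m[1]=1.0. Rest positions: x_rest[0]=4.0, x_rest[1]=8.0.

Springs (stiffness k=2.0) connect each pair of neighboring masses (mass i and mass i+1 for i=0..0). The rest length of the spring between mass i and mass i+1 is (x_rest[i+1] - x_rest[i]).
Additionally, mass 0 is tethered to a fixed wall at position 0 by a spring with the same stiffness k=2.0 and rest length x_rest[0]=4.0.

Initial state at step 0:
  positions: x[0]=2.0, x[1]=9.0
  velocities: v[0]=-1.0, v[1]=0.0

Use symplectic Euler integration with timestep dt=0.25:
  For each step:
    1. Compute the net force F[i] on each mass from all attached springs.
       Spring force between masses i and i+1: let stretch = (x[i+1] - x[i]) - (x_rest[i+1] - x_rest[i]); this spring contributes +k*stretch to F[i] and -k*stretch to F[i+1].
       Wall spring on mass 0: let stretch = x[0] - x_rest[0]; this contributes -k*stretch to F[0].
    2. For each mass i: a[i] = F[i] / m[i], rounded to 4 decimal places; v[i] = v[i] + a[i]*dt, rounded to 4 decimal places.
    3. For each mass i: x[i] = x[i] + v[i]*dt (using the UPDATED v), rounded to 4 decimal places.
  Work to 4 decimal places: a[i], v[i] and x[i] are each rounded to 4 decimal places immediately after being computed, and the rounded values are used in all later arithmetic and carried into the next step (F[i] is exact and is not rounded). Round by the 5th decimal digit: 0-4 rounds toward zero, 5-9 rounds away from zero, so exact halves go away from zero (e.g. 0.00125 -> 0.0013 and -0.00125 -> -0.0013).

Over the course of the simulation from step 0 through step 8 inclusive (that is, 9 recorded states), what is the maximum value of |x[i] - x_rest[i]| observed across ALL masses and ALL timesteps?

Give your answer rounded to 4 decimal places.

Answer: 2.9627

Derivation:
Step 0: x=[2.0000 9.0000] v=[-1.0000 0.0000]
Step 1: x=[2.0625 8.6250] v=[0.2500 -1.5000]
Step 2: x=[2.4063 7.9297] v=[1.3750 -2.7813]
Step 3: x=[2.9449 7.0440] v=[2.1543 -3.5430]
Step 4: x=[3.5556 6.1459] v=[2.4429 -3.5926]
Step 5: x=[4.1060 5.4240] v=[2.2016 -2.8878]
Step 6: x=[4.4822 5.0373] v=[1.5046 -1.5468]
Step 7: x=[4.6129 5.0812] v=[0.5228 0.1757]
Step 8: x=[4.4846 5.5666] v=[-0.5134 1.9416]
Max displacement = 2.9627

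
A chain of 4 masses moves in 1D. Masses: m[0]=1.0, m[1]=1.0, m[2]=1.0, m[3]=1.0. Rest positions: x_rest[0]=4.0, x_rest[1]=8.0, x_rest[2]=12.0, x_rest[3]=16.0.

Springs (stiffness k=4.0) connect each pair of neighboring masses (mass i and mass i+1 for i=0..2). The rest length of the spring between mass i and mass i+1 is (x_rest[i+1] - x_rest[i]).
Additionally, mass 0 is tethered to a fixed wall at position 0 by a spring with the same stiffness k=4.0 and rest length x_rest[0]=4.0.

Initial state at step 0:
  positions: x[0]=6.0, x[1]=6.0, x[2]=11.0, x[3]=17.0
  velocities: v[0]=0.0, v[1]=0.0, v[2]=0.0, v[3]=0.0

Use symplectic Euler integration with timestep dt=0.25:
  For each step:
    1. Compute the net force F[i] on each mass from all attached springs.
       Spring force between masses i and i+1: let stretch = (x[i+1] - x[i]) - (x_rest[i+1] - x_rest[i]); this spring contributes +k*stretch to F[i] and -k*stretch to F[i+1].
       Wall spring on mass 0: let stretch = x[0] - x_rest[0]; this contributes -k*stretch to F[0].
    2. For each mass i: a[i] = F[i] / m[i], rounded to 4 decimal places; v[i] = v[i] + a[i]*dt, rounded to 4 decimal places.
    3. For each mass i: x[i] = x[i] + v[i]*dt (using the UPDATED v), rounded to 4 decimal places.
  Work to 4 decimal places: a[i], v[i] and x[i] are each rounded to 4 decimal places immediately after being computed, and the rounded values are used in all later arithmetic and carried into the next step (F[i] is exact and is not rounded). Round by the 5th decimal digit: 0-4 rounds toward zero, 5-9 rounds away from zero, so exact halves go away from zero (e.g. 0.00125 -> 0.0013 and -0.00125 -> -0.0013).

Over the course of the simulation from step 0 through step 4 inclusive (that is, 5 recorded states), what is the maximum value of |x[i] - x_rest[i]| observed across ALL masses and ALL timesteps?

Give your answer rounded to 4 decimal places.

Answer: 2.4531

Derivation:
Step 0: x=[6.0000 6.0000 11.0000 17.0000] v=[0.0000 0.0000 0.0000 0.0000]
Step 1: x=[4.5000 7.2500 11.2500 16.5000] v=[-6.0000 5.0000 1.0000 -2.0000]
Step 2: x=[2.5625 8.8125 11.8125 15.6875] v=[-7.7500 6.2500 2.2500 -3.2500]
Step 3: x=[1.5469 9.5625 12.5938 14.9063] v=[-4.0625 3.0000 3.1250 -3.1250]
Step 4: x=[2.1485 9.0664 13.1954 14.5469] v=[2.4062 -1.9843 2.4062 -1.4375]
Max displacement = 2.4531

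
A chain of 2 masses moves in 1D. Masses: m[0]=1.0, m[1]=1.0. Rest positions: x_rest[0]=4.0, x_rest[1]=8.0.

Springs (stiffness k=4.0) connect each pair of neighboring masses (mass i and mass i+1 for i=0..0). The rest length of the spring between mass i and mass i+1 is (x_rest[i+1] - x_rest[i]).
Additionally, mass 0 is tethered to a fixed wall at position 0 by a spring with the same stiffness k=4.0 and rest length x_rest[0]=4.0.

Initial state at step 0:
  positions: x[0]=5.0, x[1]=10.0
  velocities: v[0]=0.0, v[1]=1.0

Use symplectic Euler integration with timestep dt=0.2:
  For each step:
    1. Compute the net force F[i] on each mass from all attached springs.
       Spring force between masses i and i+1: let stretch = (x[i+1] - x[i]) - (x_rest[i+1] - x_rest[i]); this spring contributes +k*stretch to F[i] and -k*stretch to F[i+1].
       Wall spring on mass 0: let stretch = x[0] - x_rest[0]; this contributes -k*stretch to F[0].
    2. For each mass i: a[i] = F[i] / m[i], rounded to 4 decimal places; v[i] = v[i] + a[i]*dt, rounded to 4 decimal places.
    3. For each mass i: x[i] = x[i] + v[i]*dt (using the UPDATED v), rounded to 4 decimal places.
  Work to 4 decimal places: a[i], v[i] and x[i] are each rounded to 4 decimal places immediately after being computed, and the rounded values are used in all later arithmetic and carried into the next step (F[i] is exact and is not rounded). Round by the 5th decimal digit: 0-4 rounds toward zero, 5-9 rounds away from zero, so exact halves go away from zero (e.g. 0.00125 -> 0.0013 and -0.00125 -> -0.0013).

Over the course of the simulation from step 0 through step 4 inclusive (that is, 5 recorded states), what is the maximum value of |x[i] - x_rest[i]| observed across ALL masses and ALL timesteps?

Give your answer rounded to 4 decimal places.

Answer: 2.0400

Derivation:
Step 0: x=[5.0000 10.0000] v=[0.0000 1.0000]
Step 1: x=[5.0000 10.0400] v=[0.0000 0.2000]
Step 2: x=[5.0064 9.9136] v=[0.0320 -0.6320]
Step 3: x=[4.9969 9.6420] v=[-0.0474 -1.3578]
Step 4: x=[4.9311 9.2672] v=[-0.3288 -1.8739]
Max displacement = 2.0400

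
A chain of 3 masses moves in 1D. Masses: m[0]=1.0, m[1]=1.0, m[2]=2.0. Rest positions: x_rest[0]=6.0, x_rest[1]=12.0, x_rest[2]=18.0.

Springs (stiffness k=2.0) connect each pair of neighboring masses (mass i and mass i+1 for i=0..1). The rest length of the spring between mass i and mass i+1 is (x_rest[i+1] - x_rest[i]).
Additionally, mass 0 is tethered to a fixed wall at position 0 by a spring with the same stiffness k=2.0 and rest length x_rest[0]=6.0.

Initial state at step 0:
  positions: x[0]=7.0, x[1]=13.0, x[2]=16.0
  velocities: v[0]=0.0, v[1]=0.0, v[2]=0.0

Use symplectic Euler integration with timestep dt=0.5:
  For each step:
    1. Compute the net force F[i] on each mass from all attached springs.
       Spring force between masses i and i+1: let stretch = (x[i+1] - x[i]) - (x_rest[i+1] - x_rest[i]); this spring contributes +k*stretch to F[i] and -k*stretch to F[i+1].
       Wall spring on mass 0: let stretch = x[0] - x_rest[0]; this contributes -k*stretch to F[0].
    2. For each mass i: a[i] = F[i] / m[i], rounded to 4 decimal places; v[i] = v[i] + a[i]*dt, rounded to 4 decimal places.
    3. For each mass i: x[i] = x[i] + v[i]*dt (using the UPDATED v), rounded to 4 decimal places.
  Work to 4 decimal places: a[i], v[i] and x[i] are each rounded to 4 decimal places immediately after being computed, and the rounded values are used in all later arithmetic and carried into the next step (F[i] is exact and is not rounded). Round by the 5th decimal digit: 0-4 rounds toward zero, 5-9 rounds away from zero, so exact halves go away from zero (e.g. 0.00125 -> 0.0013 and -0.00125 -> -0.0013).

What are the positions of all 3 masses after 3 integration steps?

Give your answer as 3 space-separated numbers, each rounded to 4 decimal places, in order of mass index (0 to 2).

Answer: 3.8125 10.0938 18.2344

Derivation:
Step 0: x=[7.0000 13.0000 16.0000] v=[0.0000 0.0000 0.0000]
Step 1: x=[6.5000 11.5000 16.7500] v=[-1.0000 -3.0000 1.5000]
Step 2: x=[5.2500 10.1250 17.6875] v=[-2.5000 -2.7500 1.8750]
Step 3: x=[3.8125 10.0938 18.2344] v=[-2.8750 -0.0625 1.0938]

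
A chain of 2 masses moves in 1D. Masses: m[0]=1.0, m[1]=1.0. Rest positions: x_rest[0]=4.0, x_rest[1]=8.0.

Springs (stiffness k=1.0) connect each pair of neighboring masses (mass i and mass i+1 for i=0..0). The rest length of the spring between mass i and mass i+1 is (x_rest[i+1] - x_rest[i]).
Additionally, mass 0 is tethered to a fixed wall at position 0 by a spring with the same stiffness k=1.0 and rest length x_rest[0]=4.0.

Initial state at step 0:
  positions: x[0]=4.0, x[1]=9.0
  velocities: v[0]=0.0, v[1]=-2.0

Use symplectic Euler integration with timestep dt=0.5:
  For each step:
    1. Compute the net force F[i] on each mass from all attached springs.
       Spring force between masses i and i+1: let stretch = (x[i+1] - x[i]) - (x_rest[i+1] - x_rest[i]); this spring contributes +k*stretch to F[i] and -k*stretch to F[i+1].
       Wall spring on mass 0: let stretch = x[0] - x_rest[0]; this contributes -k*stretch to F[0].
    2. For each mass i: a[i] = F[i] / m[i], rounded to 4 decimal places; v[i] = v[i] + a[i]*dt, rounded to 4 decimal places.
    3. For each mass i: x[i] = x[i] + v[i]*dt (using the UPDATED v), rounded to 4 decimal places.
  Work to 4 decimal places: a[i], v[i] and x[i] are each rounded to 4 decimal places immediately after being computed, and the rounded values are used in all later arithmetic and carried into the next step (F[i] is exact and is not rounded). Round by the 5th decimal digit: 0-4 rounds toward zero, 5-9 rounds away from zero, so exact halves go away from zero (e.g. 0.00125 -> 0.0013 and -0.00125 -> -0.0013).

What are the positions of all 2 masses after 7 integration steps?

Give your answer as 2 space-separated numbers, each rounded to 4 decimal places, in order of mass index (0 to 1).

Answer: 1.7280 6.0082

Derivation:
Step 0: x=[4.0000 9.0000] v=[0.0000 -2.0000]
Step 1: x=[4.2500 7.7500] v=[0.5000 -2.5000]
Step 2: x=[4.3125 6.6250] v=[0.1250 -2.2500]
Step 3: x=[3.8750 5.9219] v=[-0.8750 -1.4063]
Step 4: x=[2.9805 5.7070] v=[-1.7891 -0.4298]
Step 5: x=[2.0225 5.8105] v=[-1.9161 0.2070]
Step 6: x=[1.5058 5.9670] v=[-1.0334 0.3130]
Step 7: x=[1.7280 6.0082] v=[0.4443 0.0824]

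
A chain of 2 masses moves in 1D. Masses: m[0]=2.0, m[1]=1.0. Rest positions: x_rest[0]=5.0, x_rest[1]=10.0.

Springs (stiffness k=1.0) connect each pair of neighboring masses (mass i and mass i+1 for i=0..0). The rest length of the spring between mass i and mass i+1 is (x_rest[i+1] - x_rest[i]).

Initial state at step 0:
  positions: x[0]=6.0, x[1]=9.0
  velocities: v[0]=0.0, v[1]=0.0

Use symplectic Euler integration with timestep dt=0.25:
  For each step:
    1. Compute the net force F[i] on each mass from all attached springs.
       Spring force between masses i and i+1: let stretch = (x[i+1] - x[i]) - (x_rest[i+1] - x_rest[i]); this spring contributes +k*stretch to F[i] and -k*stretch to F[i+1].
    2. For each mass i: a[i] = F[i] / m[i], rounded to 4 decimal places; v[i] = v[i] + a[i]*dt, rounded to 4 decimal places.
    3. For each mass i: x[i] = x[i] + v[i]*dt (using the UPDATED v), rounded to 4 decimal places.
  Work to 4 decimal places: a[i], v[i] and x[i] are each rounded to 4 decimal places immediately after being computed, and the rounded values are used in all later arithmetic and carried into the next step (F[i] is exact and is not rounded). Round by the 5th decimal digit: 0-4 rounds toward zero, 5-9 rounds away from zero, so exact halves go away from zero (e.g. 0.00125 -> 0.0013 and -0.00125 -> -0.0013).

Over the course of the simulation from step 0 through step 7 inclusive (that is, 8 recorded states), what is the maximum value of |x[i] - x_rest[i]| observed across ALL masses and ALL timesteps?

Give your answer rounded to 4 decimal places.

Step 0: x=[6.0000 9.0000] v=[0.0000 0.0000]
Step 1: x=[5.9375 9.1250] v=[-0.2500 0.5000]
Step 2: x=[5.8184 9.3633] v=[-0.4766 0.9531]
Step 3: x=[5.6538 9.6925] v=[-0.6585 1.3169]
Step 4: x=[5.4591 10.0818] v=[-0.7787 1.5572]
Step 5: x=[5.2526 10.4947] v=[-0.8259 1.6515]
Step 6: x=[5.0537 10.8925] v=[-0.7956 1.5910]
Step 7: x=[4.8810 11.2378] v=[-0.6908 1.3813]
Max displacement = 1.2378

Answer: 1.2378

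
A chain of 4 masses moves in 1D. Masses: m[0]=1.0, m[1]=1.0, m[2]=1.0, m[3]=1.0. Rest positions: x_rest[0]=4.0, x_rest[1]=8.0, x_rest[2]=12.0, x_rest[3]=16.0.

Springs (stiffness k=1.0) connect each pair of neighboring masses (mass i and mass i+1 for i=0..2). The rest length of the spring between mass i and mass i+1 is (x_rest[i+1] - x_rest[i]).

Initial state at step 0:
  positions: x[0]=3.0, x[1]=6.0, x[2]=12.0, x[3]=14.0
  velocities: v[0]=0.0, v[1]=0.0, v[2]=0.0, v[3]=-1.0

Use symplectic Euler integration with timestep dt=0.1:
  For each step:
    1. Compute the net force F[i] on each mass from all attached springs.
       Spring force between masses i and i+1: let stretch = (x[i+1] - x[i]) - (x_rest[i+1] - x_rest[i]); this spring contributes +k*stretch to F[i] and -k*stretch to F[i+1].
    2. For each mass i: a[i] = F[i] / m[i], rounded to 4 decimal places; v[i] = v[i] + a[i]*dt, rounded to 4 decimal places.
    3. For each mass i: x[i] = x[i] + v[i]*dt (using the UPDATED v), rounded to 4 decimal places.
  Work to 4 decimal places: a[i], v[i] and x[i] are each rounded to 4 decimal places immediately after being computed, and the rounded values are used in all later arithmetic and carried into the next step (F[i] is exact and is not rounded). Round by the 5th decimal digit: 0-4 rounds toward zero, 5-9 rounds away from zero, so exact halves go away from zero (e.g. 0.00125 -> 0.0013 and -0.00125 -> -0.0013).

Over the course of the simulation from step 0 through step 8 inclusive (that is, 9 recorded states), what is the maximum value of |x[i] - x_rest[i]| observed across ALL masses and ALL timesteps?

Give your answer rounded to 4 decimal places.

Step 0: x=[3.0000 6.0000 12.0000 14.0000] v=[0.0000 0.0000 0.0000 -1.0000]
Step 1: x=[2.9900 6.0300 11.9600 13.9200] v=[-0.1000 0.3000 -0.4000 -0.8000]
Step 2: x=[2.9704 6.0889 11.8803 13.8604] v=[-0.1960 0.5890 -0.7970 -0.5960]
Step 3: x=[2.9420 6.1745 11.7625 13.8210] v=[-0.2842 0.8563 -1.1781 -0.3940]
Step 4: x=[2.9059 6.2837 11.6094 13.8010] v=[-0.3610 1.0919 -1.5311 -0.1999]
Step 5: x=[2.8636 6.4124 11.4250 13.7991] v=[-0.4232 1.2867 -1.8445 -0.0191]
Step 6: x=[2.8168 6.5557 11.2142 13.8135] v=[-0.4683 1.4331 -2.1084 0.1435]
Step 7: x=[2.7674 6.7082 10.9828 13.8419] v=[-0.4944 1.5251 -2.3143 0.2836]
Step 8: x=[2.7174 6.8641 10.7372 13.8817] v=[-0.5003 1.5585 -2.4559 0.3977]
Max displacement = 2.2009

Answer: 2.2009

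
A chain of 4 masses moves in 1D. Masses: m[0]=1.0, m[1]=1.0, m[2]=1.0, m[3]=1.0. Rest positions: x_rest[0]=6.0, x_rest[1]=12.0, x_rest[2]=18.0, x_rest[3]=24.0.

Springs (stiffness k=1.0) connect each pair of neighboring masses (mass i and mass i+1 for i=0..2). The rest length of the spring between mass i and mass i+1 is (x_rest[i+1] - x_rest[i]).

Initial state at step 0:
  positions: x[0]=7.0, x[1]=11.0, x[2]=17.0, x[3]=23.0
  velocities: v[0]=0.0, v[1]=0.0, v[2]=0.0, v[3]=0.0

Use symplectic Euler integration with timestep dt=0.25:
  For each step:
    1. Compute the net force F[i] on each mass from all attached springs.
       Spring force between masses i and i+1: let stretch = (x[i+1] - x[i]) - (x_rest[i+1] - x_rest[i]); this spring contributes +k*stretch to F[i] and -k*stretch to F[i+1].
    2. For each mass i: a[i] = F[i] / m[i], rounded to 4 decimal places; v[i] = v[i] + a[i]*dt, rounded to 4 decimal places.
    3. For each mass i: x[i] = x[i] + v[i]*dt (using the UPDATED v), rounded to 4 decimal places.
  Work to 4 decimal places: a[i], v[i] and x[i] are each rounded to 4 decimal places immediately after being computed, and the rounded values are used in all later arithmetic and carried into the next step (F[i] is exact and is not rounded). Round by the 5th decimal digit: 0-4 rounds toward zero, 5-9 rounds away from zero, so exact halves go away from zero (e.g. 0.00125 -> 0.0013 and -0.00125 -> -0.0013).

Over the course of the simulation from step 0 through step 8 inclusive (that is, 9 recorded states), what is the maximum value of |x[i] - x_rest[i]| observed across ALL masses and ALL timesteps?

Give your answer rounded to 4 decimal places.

Answer: 1.1567

Derivation:
Step 0: x=[7.0000 11.0000 17.0000 23.0000] v=[0.0000 0.0000 0.0000 0.0000]
Step 1: x=[6.8750 11.1250 17.0000 23.0000] v=[-0.5000 0.5000 0.0000 0.0000]
Step 2: x=[6.6406 11.3516 17.0078 23.0000] v=[-0.9375 0.9063 0.0313 0.0000]
Step 3: x=[6.3257 11.6373 17.0366 23.0005] v=[-1.2598 1.1426 0.1153 0.0020]
Step 4: x=[5.9677 11.9284 17.1007 23.0033] v=[-1.4319 1.1645 0.2565 0.0110]
Step 5: x=[5.6073 12.1703 17.2105 23.0122] v=[-1.4417 0.9674 0.4391 0.0354]
Step 6: x=[5.2821 12.3170 17.3679 23.0335] v=[-1.3010 0.5867 0.6295 0.0850]
Step 7: x=[5.0215 12.3397 17.5637 23.0757] v=[-1.0423 0.0907 0.7832 0.1686]
Step 8: x=[4.8433 12.2315 17.7775 23.1484] v=[-0.7128 -0.4329 0.8552 0.2906]
Max displacement = 1.1567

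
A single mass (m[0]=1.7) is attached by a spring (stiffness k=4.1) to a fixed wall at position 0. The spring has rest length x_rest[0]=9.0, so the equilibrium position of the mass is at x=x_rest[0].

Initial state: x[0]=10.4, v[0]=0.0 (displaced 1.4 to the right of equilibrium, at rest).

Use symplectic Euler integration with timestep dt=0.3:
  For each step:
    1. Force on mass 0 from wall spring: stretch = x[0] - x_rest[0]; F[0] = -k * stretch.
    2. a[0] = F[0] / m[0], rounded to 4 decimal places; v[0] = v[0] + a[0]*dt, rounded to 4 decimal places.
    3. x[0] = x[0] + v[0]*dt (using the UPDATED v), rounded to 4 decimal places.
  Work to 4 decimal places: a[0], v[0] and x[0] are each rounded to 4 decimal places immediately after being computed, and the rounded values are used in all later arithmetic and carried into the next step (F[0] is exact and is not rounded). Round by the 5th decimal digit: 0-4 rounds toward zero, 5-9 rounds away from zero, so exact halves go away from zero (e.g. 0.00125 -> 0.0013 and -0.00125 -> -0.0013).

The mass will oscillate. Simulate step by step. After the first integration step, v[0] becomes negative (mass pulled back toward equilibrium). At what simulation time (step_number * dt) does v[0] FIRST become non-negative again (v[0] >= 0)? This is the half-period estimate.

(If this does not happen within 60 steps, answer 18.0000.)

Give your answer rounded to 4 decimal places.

Step 0: x=[10.4000] v=[0.0000]
Step 1: x=[10.0961] v=[-1.0130]
Step 2: x=[9.5543] v=[-1.8061]
Step 3: x=[8.8922] v=[-2.2071]
Step 4: x=[8.2535] v=[-2.1291]
Step 5: x=[7.7768] v=[-1.5890]
Step 6: x=[7.5656] v=[-0.7040]
Step 7: x=[7.6657] v=[0.3338]
First v>=0 after going negative at step 7, time=2.1000

Answer: 2.1000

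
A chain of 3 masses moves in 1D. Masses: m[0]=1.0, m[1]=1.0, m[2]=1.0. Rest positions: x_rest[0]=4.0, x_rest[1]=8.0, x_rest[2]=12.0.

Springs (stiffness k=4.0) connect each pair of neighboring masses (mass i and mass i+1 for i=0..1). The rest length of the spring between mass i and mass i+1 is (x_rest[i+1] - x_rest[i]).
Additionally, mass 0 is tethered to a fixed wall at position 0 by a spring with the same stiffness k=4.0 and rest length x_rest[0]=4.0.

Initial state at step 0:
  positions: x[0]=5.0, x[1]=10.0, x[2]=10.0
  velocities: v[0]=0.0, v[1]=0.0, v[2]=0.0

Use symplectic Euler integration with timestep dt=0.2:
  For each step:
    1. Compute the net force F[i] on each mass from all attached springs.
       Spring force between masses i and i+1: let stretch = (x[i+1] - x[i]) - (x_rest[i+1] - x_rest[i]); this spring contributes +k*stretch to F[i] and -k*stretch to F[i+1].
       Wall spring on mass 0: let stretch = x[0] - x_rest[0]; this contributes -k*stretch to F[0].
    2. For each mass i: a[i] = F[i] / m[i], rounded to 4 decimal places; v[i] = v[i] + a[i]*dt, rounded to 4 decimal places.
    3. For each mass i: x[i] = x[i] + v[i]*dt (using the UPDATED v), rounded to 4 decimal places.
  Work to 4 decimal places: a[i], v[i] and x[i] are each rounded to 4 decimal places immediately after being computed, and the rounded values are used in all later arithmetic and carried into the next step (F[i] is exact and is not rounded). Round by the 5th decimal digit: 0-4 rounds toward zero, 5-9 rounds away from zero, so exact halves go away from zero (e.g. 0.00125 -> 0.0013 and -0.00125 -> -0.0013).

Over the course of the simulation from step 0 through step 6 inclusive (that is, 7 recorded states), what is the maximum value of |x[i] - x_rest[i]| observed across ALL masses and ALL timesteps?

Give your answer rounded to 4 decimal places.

Step 0: x=[5.0000 10.0000 10.0000] v=[0.0000 0.0000 0.0000]
Step 1: x=[5.0000 9.2000 10.6400] v=[0.0000 -4.0000 3.2000]
Step 2: x=[4.8720 7.9584 11.6896] v=[-0.6400 -6.2080 5.2480]
Step 3: x=[4.4583 6.8200 12.7822] v=[-2.0685 -5.6922 5.4630]
Step 4: x=[3.7091 6.2576 13.5608] v=[-3.7458 -2.8118 3.8932]
Step 5: x=[2.7742 6.4560 13.8109] v=[-4.6743 0.9920 1.2506]
Step 6: x=[1.9846 7.2421 13.5242] v=[-3.9482 3.9305 -1.4333]
Max displacement = 2.0154

Answer: 2.0154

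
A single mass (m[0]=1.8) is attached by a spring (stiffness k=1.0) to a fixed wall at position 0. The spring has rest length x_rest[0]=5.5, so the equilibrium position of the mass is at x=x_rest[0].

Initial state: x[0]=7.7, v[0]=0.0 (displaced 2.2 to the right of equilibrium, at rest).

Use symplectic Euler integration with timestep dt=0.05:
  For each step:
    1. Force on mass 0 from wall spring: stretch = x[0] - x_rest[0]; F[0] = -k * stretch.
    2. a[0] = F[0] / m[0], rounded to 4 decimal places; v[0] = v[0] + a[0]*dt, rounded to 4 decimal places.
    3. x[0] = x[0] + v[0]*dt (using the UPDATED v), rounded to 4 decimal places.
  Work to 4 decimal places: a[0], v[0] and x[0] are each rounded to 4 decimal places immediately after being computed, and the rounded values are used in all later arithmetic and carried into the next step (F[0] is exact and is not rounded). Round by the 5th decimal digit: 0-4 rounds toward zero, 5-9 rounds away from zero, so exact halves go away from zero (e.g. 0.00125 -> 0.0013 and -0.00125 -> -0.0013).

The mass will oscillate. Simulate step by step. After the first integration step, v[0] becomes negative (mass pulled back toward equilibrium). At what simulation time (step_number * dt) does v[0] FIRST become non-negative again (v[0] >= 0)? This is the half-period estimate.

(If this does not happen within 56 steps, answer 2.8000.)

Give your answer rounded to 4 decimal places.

Step 0: x=[7.7000] v=[0.0000]
Step 1: x=[7.6969] v=[-0.0611]
Step 2: x=[7.6908] v=[-0.1221]
Step 3: x=[7.6817] v=[-0.1830]
Step 4: x=[7.6695] v=[-0.2436]
Step 5: x=[7.6543] v=[-0.3039]
Step 6: x=[7.6361] v=[-0.3637]
Step 7: x=[7.6150] v=[-0.4230]
Step 8: x=[7.5909] v=[-0.4818]
Step 9: x=[7.5639] v=[-0.5399]
Step 10: x=[7.5340] v=[-0.5972]
Step 11: x=[7.5013] v=[-0.6537]
Step 12: x=[7.4658] v=[-0.7093]
Step 13: x=[7.4276] v=[-0.7639]
Step 14: x=[7.3867] v=[-0.8174]
Step 15: x=[7.3432] v=[-0.8698]
Step 16: x=[7.2972] v=[-0.9210]
Step 17: x=[7.2487] v=[-0.9709]
Step 18: x=[7.1977] v=[-1.0195]
Step 19: x=[7.1444] v=[-1.0667]
Step 20: x=[7.0888] v=[-1.1124]
Step 21: x=[7.0310] v=[-1.1565]
Step 22: x=[6.9711] v=[-1.1990]
Step 23: x=[6.9091] v=[-1.2399]
Step 24: x=[6.8452] v=[-1.2790]
Step 25: x=[6.7794] v=[-1.3164]
Step 26: x=[6.7118] v=[-1.3519]
Step 27: x=[6.6425] v=[-1.3856]
Step 28: x=[6.5716] v=[-1.4173]
Step 29: x=[6.4992] v=[-1.4471]
Step 30: x=[6.4255] v=[-1.4749]
Step 31: x=[6.3505] v=[-1.5006]
Step 32: x=[6.2743] v=[-1.5242]
Step 33: x=[6.1970] v=[-1.5457]
Step 34: x=[6.1187] v=[-1.5651]
Step 35: x=[6.0396] v=[-1.5823]
Step 36: x=[5.9597] v=[-1.5973]
Step 37: x=[5.8792] v=[-1.6101]
Step 38: x=[5.7982] v=[-1.6206]
Step 39: x=[5.7168] v=[-1.6289]
Step 40: x=[5.6351] v=[-1.6349]
Step 41: x=[5.5532] v=[-1.6387]
Step 42: x=[5.4712] v=[-1.6402]
Step 43: x=[5.3892] v=[-1.6394]
Step 44: x=[5.3074] v=[-1.6363]
Step 45: x=[5.2259] v=[-1.6310]
Step 46: x=[5.1447] v=[-1.6234]
Step 47: x=[5.0640] v=[-1.6135]
Step 48: x=[4.9839] v=[-1.6014]
Step 49: x=[4.9045] v=[-1.5871]
Step 50: x=[4.8260] v=[-1.5706]
Step 51: x=[4.7484] v=[-1.5519]
Step 52: x=[4.6719] v=[-1.5310]
Step 53: x=[4.5965] v=[-1.5080]
Step 54: x=[4.5224] v=[-1.4829]
Step 55: x=[4.4496] v=[-1.4557]
Step 56: x=[4.3783] v=[-1.4265]
v[0] did not become non-negative within 56 steps; using fallback time=2.8000

Answer: 2.8000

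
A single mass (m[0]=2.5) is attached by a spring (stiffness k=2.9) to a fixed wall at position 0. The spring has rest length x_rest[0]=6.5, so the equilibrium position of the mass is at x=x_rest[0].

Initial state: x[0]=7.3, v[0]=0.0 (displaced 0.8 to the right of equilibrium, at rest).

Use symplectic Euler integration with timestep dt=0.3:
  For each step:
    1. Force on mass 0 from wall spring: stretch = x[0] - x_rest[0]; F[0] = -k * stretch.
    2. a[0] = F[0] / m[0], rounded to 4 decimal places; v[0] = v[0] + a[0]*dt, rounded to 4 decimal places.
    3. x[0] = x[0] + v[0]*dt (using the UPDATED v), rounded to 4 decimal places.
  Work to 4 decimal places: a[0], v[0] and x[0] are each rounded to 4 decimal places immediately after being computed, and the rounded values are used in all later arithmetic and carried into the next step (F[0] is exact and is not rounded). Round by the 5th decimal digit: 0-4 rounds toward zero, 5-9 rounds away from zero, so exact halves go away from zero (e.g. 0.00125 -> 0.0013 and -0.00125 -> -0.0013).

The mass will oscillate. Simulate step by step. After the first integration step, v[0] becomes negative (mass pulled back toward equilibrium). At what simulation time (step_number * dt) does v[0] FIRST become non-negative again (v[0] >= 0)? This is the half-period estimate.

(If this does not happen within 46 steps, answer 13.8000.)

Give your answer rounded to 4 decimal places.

Answer: 3.0000

Derivation:
Step 0: x=[7.3000] v=[0.0000]
Step 1: x=[7.2165] v=[-0.2784]
Step 2: x=[7.0582] v=[-0.5277]
Step 3: x=[6.8416] v=[-0.7220]
Step 4: x=[6.5893] v=[-0.8409]
Step 5: x=[6.3277] v=[-0.8720]
Step 6: x=[6.0841] v=[-0.8120]
Step 7: x=[5.8839] v=[-0.6673]
Step 8: x=[5.7480] v=[-0.4529]
Step 9: x=[5.6906] v=[-0.1912]
Step 10: x=[5.7178] v=[0.0905]
First v>=0 after going negative at step 10, time=3.0000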